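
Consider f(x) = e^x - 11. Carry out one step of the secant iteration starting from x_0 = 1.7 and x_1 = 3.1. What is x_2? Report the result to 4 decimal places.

2.1626

f(1.7) = -5.526053, f(3.1) = 11.197951
x_2 = 3.100000 − 11.197951·(3.100000 − 1.700000) / (11.197951 − (-5.526053)) = 3.100000 − (15.677132)/(16.724004) = 2.162597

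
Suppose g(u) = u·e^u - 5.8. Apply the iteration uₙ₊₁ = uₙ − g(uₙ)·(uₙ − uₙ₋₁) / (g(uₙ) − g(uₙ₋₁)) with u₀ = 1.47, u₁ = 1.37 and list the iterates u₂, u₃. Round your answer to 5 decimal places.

1.41078, 1.41255

g(1.47) = 0.5933757, g(1.37) = -0.4085695
u₂ = 1.3700000 − (-0.4085695)·(1.3700000 − 1.4700000) / (-0.4085695 − 0.5933757) = 1.3700000 − (0.0408570)/(-1.0019452) = 1.4107776
g(1.4107776) = -0.0170224
u₃ = 1.4107776 − (-0.0170224)·(1.4107776 − 1.3700000) / (-0.0170224 − (-0.4085695)) = 1.4107776 − (-0.0006941)/(0.3915471) = 1.4125504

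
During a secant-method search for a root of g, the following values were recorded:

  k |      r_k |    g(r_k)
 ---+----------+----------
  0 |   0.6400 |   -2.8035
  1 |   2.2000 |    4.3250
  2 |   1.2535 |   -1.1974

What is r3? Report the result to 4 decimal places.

r3 = 1.2535 − (-1.1974)·(1.2535 − 2.2000) / (-1.1974 − 4.3250)
   = 1.2535 − (1.133339)/(-5.522400) = 1.458726

1.4587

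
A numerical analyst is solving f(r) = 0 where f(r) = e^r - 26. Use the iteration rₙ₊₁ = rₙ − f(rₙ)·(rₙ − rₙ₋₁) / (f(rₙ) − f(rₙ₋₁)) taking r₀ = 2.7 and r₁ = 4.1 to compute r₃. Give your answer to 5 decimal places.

f(2.7) = -11.1202683, f(4.1) = 34.3402876
r₂ = 4.1000000 − 34.3402876·(4.1000000 − 2.7000000) / (34.3402876 − (-11.1202683)) = 4.1000000 − (48.0764026)/(45.4605559) = 3.0424590
f(3.0424590) = -5.0432879
r₃ = 3.0424590 − (-5.0432879)·(3.0424590 − 4.1000000) / (-5.0432879 − 34.3402876) = 3.0424590 − (5.3334839)/(-39.3835755) = 3.1778830

3.17788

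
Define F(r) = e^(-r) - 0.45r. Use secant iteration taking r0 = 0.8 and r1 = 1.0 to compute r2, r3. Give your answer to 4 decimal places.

0.9042, 0.9018

F(0.8) = 0.089329, F(1.0) = -0.082121
r2 = 1.000000 − (-0.082121)·(1.000000 − 0.800000) / (-0.082121 − 0.089329) = 1.000000 − (-0.016424)/(-0.171450) = 0.904204
F(0.904204) = -0.002028
r3 = 0.904204 − (-0.002028)·(0.904204 − 1.000000) / (-0.002028 − (-0.082121)) = 0.904204 − (0.000194)/(0.080092) = 0.901779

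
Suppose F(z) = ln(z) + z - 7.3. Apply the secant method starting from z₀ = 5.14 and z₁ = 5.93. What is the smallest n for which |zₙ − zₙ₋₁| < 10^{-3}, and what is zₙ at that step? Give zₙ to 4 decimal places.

n = 4, zₙ = 5.5807

F(5.14) = -0.522947, F(5.93) = 0.410024
z₂ = 5.930000 − 0.410024·(0.790000)/(0.932971) = 5.582809;  |Δ| = 0.347191
F(5.582809) = 0.002501
z₃ = 5.582809 − 0.002501·(-0.347191)/(-0.407523) = 5.580678;  |Δ| = 0.002131
F(5.580678) = -0.000011
z₄ = 5.580678 − (-0.000011)·(-0.002131)/(-0.002513) = 5.580688;  |Δ| = 0.000010
|z₄ − z₃| = 0.000010 < 10^{-3}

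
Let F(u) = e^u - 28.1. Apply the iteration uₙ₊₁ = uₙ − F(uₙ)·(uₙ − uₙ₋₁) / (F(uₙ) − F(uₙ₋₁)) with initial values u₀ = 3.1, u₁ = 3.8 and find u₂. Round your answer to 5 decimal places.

F(3.1) = -5.9020487, F(3.8) = 16.6011845
u₂ = 3.8000000 − 16.6011845·(3.8000000 − 3.1000000) / (16.6011845 − (-5.9020487)) = 3.8000000 − (11.6208291)/(22.5032332) = 3.2835929

3.28359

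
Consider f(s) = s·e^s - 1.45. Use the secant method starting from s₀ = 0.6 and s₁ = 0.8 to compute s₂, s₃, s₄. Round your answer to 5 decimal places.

f(0.6) = -0.3567287, f(0.8) = 0.3304327
s₂ = 0.8000000 − 0.3304327·(0.8000000 − 0.6000000) / (0.3304327 − (-0.3567287)) = 0.8000000 − (0.0660865)/(0.6871615) = 0.7038268
f(0.7038268) = -0.0272328
s₃ = 0.7038268 − (-0.0272328)·(0.7038268 − 0.8000000) / (-0.0272328 − 0.3304327) = 0.7038268 − (0.0026191)/(-0.3576655) = 0.7111494
f(0.7111494) = -0.0018647
s₄ = 0.7111494 − (-0.0018647)·(0.7111494 − 0.7038268) / (-0.0018647 − (-0.0272328)) = 0.7111494 − (-0.0000137)/(0.0253681) = 0.7116877

0.70383, 0.71115, 0.71169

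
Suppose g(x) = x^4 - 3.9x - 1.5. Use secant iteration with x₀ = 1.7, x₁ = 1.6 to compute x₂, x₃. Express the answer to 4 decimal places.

1.6842, 1.6858

g(1.7) = 0.222100, g(1.6) = -1.186400
x₂ = 1.600000 − (-1.186400)·(1.600000 − 1.700000) / (-1.186400 − 0.222100) = 1.600000 − (0.118640)/(-1.408500) = 1.684231
g(1.684231) = -0.022001
x₃ = 1.684231 − (-0.022001)·(1.684231 − 1.600000) / (-0.022001 − (-1.186400)) = 1.684231 − (-0.001853)/(1.164399) = 1.685823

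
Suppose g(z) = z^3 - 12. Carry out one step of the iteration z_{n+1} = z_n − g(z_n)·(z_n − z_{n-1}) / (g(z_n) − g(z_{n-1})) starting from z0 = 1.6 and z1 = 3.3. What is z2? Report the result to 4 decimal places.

2.0220

g(1.6) = -7.904000, g(3.3) = 23.937000
z2 = 3.300000 − 23.937000·(3.300000 − 1.600000) / (23.937000 − (-7.904000)) = 3.300000 − (40.692900)/(31.841000) = 2.021997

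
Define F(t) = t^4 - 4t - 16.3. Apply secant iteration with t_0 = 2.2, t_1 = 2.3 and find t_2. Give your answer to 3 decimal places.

2.240

F(2.2) = -1.67440, F(2.3) = 2.48410
t_2 = 2.30000 − 2.48410·(2.30000 − 2.20000) / (2.48410 − (-1.67440)) = 2.30000 − (0.24841)/(4.15850) = 2.24026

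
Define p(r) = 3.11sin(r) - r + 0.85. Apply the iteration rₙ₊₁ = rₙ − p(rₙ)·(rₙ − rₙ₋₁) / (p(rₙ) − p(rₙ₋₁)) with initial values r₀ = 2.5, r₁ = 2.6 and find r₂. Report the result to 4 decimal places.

2.5590

p(2.5) = 0.211248, p(2.6) = -0.146791
r₂ = 2.600000 − (-0.146791)·(2.600000 − 2.500000) / (-0.146791 − 0.211248) = 2.600000 − (-0.014679)/(-0.358039) = 2.559001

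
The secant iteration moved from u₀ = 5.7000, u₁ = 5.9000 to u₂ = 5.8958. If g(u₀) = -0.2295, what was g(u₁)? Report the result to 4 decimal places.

The secant line through (5.7000, -0.2295) and (5.9000, g(u₁)) crosses zero at u₂ = 5.8958.
So (5.7000, -0.2295), (5.9000, g(u₁)), (5.8958, 0) are collinear:
g(u₁) = -0.2295 · (5.9000 − 5.8958) / (5.7000 − 5.8958) = -0.2295 · (0.004200)/(-0.195800) = 0.004923

0.0049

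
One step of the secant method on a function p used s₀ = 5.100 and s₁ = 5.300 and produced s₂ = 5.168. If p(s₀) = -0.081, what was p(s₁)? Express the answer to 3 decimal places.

The secant line through (5.100, -0.081) and (5.300, p(s₁)) crosses zero at s₂ = 5.168.
So (5.100, -0.081), (5.300, p(s₁)), (5.168, 0) are collinear:
p(s₁) = -0.081 · (5.300 − 5.168) / (5.100 − 5.168) = -0.081 · (0.13200)/(-0.06800) = 0.15724

0.157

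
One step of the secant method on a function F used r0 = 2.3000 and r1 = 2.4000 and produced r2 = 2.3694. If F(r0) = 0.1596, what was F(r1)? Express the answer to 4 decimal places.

-0.0704

The secant line through (2.3000, 0.1596) and (2.4000, F(r1)) crosses zero at r2 = 2.3694.
So (2.3000, 0.1596), (2.4000, F(r1)), (2.3694, 0) are collinear:
F(r1) = 0.1596 · (2.4000 − 2.3694) / (2.3000 − 2.3694) = 0.1596 · (0.030600)/(-0.069400) = -0.070371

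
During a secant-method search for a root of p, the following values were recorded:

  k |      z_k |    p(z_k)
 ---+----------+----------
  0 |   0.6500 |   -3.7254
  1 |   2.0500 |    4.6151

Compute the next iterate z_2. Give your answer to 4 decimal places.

z_2 = 2.0500 − 4.6151·(2.0500 − 0.6500) / (4.6151 − (-3.7254))
   = 2.0500 − (6.461140)/(8.340500) = 1.275329

1.2753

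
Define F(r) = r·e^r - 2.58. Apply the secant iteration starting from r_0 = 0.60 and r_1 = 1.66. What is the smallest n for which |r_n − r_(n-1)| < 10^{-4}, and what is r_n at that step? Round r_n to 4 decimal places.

F(0.60) = -1.486729, F(1.66) = 6.150456
r_2 = 1.660000 − 6.150456·(1.060000)/(7.637185) = 0.806350;  |Δ| = 0.853650
F(0.806350) = -0.774004
r_3 = 0.806350 − (-0.774004)·(-0.853650)/(-6.924460) = 0.901769;  |Δ| = 0.095419
F(0.901769) = -0.358077
r_4 = 0.901769 − (-0.358077)·(0.095419)/(0.415926) = 0.983917;  |Δ| = 0.082148
F(0.983917) = 0.051895
r_5 = 0.983917 − 0.051895·(0.082148)/(0.409972) = 0.973519;  |Δ| = 0.010398
F(0.973519) = -0.002858
r_6 = 0.973519 − (-0.002858)·(-0.010398)/(-0.054753) = 0.974062;  |Δ| = 0.000543
F(0.974062) = -0.000021
r_7 = 0.974062 − (-0.000021)·(0.000543)/(0.002837) = 0.974066;  |Δ| = 0.000004
|r_7 − r_6| = 0.000004 < 10^{-4}

n = 7, r_n = 0.9741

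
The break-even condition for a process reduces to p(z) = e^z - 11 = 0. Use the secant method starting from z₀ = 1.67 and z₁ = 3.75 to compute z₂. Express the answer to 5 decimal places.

1.98795

p(1.67) = -5.6878322, p(3.75) = 31.5210820
z₂ = 3.7500000 − 31.5210820·(3.7500000 − 1.6700000) / (31.5210820 − (-5.6878322)) = 3.7500000 − (65.5638506)/(37.2089142) = 1.9879531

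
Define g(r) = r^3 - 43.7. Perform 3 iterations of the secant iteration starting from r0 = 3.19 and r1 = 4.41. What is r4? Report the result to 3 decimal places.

3.523

g(3.19) = -11.23824, g(4.41) = 42.06612
r2 = 4.41000 − 42.06612·(4.41000 − 3.19000) / (42.06612 − (-11.23824)) = 4.41000 − (51.32067)/(53.30436) = 3.44721
g(3.44721) = -2.73576
r3 = 3.44721 − (-2.73576)·(3.44721 − 4.41000) / (-2.73576 − 42.06612) = 3.44721 − (2.63395)/(-44.80188) = 3.50601
g(3.50601) = -0.60392
r4 = 3.50601 − (-0.60392)·(3.50601 − 3.44721) / (-0.60392 − (-2.73576)) = 3.50601 − (-0.03550)/(2.13184) = 3.52266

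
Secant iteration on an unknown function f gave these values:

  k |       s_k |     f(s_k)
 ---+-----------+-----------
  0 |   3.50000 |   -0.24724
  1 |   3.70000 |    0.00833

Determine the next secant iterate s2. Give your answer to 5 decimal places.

s2 = 3.70000 − 0.00833·(3.70000 − 3.50000) / (0.00833 − (-0.24724))
   = 3.70000 − (0.0016660)/(0.2555700) = 3.6934812

3.69348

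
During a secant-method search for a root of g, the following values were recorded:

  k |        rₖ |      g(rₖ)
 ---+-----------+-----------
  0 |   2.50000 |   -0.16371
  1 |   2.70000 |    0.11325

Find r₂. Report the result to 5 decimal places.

r₂ = 2.70000 − 0.11325·(2.70000 − 2.50000) / (0.11325 − (-0.16371))
   = 2.70000 − (0.0226500)/(0.2769600) = 2.6182192

2.61822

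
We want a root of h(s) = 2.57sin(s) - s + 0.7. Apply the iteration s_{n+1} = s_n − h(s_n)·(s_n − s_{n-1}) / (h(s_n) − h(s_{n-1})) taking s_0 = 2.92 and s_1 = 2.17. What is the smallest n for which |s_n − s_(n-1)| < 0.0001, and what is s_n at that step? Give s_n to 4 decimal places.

h(2.92) = -1.655156, h(2.17) = 0.652267
s_2 = 2.170000 − 0.652267·(-0.750000)/(2.307424) = 2.382012;  |Δ| = 0.212012
h(2.382012) = 0.087736
s_3 = 2.382012 − 0.087736·(0.212012)/(-0.564532) = 2.414961;  |Δ| = 0.032950
h(2.414961) = -0.007567
s_4 = 2.414961 − (-0.007567)·(0.032950)/(-0.095303) = 2.412345;  |Δ| = 0.002616
h(2.412345) = 0.000069
s_5 = 2.412345 − 0.000069·(-0.002616)/(0.007635) = 2.412369;  |Δ| = 0.000024
|s_5 − s_4| = 0.000024 < 0.0001

n = 5, s_n = 2.4124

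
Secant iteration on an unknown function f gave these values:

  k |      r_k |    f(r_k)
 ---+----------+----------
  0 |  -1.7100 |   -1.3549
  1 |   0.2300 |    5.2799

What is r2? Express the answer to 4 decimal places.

r2 = 0.2300 − 5.2799·(0.2300 − (-1.7100)) / (5.2799 − (-1.3549))
   = 0.2300 − (10.243006)/(6.634800) = -1.313830

-1.3138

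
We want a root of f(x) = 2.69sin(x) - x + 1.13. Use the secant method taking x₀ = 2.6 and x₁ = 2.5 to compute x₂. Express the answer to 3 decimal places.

f(2.6) = -0.08330, f(2.5) = 0.23989
x₂ = 2.50000 − 0.23989·(2.50000 − 2.60000) / (0.23989 − (-0.08330)) = 2.50000 − (-0.02399)/(0.32319) = 2.57423

2.574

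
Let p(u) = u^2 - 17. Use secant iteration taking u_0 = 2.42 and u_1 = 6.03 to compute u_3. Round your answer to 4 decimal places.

p(2.42) = -11.143600, p(6.03) = 19.360900
u_2 = 6.030000 − 19.360900·(6.030000 − 2.420000) / (19.360900 − (-11.143600)) = 6.030000 − (69.892849)/(30.504500) = 3.738769
p(3.738769) = -3.021605
u_3 = 3.738769 − (-3.021605)·(3.738769 − 6.030000) / (-3.021605 − 19.360900) = 3.738769 − (6.923194)/(-22.382505) = 4.048082

4.0481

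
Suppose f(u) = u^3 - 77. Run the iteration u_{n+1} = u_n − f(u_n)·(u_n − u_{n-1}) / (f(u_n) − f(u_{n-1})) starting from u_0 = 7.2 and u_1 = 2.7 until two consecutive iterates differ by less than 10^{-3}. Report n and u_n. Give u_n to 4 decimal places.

n = 7, u_n = 4.2543

f(7.2) = 296.248000, f(2.7) = -57.317000
u_2 = 2.700000 − (-57.317000)·(-4.500000)/(-353.565000) = 3.429502;  |Δ| = 0.729502
f(3.429502) = -36.663955
u_3 = 3.429502 − (-36.663955)·(0.729502)/(20.653045) = 4.724539;  |Δ| = 1.295036
f(4.724539) = 28.457675
u_4 = 4.724539 − 28.457675·(1.295036)/(65.121630) = 4.158617;  |Δ| = 0.565921
f(4.158617) = -5.080469
u_5 = 4.158617 − (-5.080469)·(-0.565921)/(-33.538144) = 4.244345;  |Δ| = 0.085728
f(4.244345) = -0.540405
u_6 = 4.244345 − (-0.540405)·(0.085728)/(4.540064) = 4.254549;  |Δ| = 0.010204
f(4.254549) = 0.012391
u_7 = 4.254549 − 0.012391·(0.010204)/(0.552796) = 4.254320;  |Δ| = 0.000229
|u_7 − u_6| = 0.000229 < 10^{-3}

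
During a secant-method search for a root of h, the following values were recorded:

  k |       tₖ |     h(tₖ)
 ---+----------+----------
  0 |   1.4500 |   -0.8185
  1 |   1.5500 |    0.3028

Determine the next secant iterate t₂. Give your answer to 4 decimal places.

1.5230

t₂ = 1.5500 − 0.3028·(1.5500 − 1.4500) / (0.3028 − (-0.8185))
   = 1.5500 − (0.030280)/(1.121300) = 1.522996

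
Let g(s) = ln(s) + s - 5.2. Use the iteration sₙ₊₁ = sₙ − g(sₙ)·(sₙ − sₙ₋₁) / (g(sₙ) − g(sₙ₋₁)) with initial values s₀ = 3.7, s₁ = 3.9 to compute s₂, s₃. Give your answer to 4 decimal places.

3.8517, 3.8515

g(3.7) = -0.191667, g(3.9) = 0.060977
s₂ = 3.900000 − 0.060977·(3.900000 − 3.700000) / (0.060977 − (-0.191667)) = 3.900000 − (0.012195)/(0.252644) = 3.851729
g(3.851729) = 0.000251
s₃ = 3.851729 − 0.000251·(3.851729 − 3.900000) / (0.000251 − 0.060977) = 3.851729 − (-0.000012)/(-0.060725) = 3.851529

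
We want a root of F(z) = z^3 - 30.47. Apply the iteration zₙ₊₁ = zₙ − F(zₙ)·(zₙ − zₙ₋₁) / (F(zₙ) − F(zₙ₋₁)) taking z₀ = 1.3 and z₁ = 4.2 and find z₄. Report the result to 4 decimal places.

F(1.3) = -28.273000, F(4.2) = 43.618000
z₂ = 4.200000 − 43.618000·(4.200000 − 1.300000) / (43.618000 − (-28.273000)) = 4.200000 − (126.492200)/(71.891000) = 2.440500
F(2.440500) = -15.934280
z₃ = 2.440500 − (-15.934280)·(2.440500 − 4.200000) / (-15.934280 − 43.618000) = 2.440500 − (28.036363)/(-59.552280) = 2.911286
F(2.911286) = -5.795147
z₄ = 2.911286 − (-5.795147)·(2.911286 − 2.440500) / (-5.795147 − (-15.934280)) = 2.911286 − (-2.728272)/(10.139133) = 3.180369

3.1804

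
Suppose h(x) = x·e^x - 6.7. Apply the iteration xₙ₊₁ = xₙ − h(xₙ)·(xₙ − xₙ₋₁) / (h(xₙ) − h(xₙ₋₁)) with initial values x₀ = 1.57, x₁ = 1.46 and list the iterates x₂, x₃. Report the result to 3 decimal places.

1.496, 1.498

h(1.57) = 0.84644, h(1.46) = -0.41330
x₂ = 1.46000 − (-0.41330)·(1.46000 − 1.57000) / (-0.41330 − 0.84644) = 1.46000 − (0.04546)/(-1.25974) = 1.49609
h(1.49609) = -0.02116
x₃ = 1.49609 − (-0.02116)·(1.49609 − 1.46000) / (-0.02116 − (-0.41330)) = 1.49609 − (-0.00076)/(0.39214) = 1.49804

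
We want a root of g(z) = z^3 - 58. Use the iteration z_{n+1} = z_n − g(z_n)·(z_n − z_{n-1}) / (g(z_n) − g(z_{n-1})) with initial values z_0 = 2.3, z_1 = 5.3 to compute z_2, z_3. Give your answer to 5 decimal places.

3.30577, 3.69266

g(2.3) = -45.8330000, g(5.3) = 90.8770000
z_2 = 5.3000000 − 90.8770000·(5.3000000 − 2.3000000) / (90.8770000 − (-45.8330000)) = 5.3000000 − (272.6310000)/(136.7100000) = 3.3057713
g(3.3057713) = -21.8741204
z_3 = 3.3057713 − (-21.8741204)·(3.3057713 − 5.3000000) / (-21.8741204 − 90.8770000) = 3.3057713 − (43.6219977)/(-112.7511204) = 3.6926588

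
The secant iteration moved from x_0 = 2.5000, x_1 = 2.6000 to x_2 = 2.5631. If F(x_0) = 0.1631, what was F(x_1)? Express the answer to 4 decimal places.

The secant line through (2.5000, 0.1631) and (2.6000, F(x_1)) crosses zero at x_2 = 2.5631.
So (2.5000, 0.1631), (2.6000, F(x_1)), (2.5631, 0) are collinear:
F(x_1) = 0.1631 · (2.6000 − 2.5631) / (2.5000 − 2.5631) = 0.1631 · (0.036900)/(-0.063100) = -0.095379

-0.0954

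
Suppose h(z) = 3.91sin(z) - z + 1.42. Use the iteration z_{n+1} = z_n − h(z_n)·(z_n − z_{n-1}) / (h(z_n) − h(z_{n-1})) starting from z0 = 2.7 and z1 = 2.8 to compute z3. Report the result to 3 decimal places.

h(2.7) = 0.39106, h(2.8) = -0.07020
z2 = 2.80000 − (-0.07020)·(2.80000 − 2.70000) / (-0.07020 − 0.39106) = 2.80000 − (-0.00702)/(-0.46125) = 2.78478
h(2.78478) = 0.00094
z3 = 2.78478 − 0.00094·(2.78478 − 2.80000) / (0.00094 − (-0.07020)) = 2.78478 − (-0.00001)/(0.07113) = 2.78498

2.785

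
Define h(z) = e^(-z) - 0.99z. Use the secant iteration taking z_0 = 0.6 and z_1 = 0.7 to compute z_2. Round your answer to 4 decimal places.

0.5701

h(0.6) = -0.045188, h(0.7) = -0.196415
z_2 = 0.700000 − (-0.196415)·(0.700000 − 0.600000) / (-0.196415 − (-0.045188)) = 0.700000 − (-0.019641)/(-0.151226) = 0.570119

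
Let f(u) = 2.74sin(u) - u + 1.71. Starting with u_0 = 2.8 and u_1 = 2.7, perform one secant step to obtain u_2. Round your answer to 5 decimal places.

2.75126

f(2.8) = -0.1721325, f(2.7) = 0.1810209
u_2 = 2.7000000 − 0.1810209·(2.7000000 − 2.8000000) / (0.1810209 − (-0.1721325)) = 2.7000000 − (-0.0181021)/(0.3531533) = 2.7512584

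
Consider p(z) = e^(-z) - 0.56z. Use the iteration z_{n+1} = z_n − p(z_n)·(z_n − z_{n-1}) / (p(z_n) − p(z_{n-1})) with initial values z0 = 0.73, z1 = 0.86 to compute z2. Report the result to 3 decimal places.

p(0.73) = 0.07311, p(0.86) = -0.05844
z2 = 0.86000 − (-0.05844)·(0.86000 − 0.73000) / (-0.05844 − 0.07311) = 0.86000 − (-0.00760)/(-0.13155) = 0.80225

0.802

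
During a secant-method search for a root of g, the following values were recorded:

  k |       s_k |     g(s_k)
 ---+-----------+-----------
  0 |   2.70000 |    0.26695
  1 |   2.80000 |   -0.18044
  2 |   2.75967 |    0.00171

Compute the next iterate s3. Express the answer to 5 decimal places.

s3 = 2.75967 − 0.00171·(2.75967 − 2.80000) / (0.00171 − (-0.18044))
   = 2.75967 − (-0.0000690)/(0.1821500) = 2.7600486

2.76005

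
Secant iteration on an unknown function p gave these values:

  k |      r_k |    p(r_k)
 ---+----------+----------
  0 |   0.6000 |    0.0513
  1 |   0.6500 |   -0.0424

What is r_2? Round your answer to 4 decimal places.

r_2 = 0.6500 − (-0.0424)·(0.6500 − 0.6000) / (-0.0424 − 0.0513)
   = 0.6500 − (-0.002120)/(-0.093700) = 0.627375

0.6274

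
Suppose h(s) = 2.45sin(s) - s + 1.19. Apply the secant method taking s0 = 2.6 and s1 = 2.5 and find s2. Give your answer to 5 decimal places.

2.55152

h(2.6) = -0.1470216, h(2.5) = 0.1562568
s2 = 2.5000000 − 0.1562568·(2.5000000 − 2.6000000) / (0.1562568 − (-0.1470216)) = 2.5000000 − (-0.0156257)/(0.3032784) = 2.5515225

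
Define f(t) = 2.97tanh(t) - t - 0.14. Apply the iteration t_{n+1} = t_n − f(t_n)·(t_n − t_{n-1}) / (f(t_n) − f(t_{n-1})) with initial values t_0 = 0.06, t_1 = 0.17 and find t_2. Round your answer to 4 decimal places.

0.0714

f(0.06) = -0.022014, f(0.17) = 0.190092
t_2 = 0.170000 − 0.190092·(0.170000 − 0.060000) / (0.190092 − (-0.022014)) = 0.170000 − (0.020910)/(0.212105) = 0.071416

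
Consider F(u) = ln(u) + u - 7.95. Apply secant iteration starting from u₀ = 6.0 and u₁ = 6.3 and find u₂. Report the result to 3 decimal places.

F(6.0) = -0.15824, F(6.3) = 0.19055
u₂ = 6.30000 − 0.19055·(6.30000 − 6.00000) / (0.19055 − (-0.15824)) = 6.30000 − (0.05716)/(0.34879) = 6.13611

6.136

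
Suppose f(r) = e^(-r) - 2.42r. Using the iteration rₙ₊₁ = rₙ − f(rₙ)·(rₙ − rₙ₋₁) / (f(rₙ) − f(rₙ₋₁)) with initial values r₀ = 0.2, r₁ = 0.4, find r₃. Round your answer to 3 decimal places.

0.305

f(0.2) = 0.33473, f(0.4) = -0.29768
r₂ = 0.40000 − (-0.29768)·(0.40000 − 0.20000) / (-0.29768 − 0.33473) = 0.40000 − (-0.05954)/(-0.63241) = 0.30586
f(0.30586) = -0.00369
r₃ = 0.30586 − (-0.00369)·(0.30586 − 0.40000) / (-0.00369 − (-0.29768)) = 0.30586 − (0.00035)/(0.29399) = 0.30468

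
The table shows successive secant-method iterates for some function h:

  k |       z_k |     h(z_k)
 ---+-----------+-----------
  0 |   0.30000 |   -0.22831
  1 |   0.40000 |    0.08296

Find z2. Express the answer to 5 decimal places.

z2 = 0.40000 − 0.08296·(0.40000 − 0.30000) / (0.08296 − (-0.22831))
   = 0.40000 − (0.0082960)/(0.3112700) = 0.3733479

0.37335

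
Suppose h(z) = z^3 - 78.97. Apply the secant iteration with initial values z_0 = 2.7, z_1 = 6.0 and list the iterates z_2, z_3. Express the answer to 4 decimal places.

h(2.7) = -59.287000, h(6.0) = 137.030000
z_2 = 6.000000 − 137.030000·(6.000000 − 2.700000) / (137.030000 − (-59.287000)) = 6.000000 − (452.199000)/(196.317000) = 3.696588
h(3.696588) = -28.457016
z_3 = 3.696588 − (-28.457016)·(3.696588 − 6.000000) / (-28.457016 − 137.030000) = 3.696588 − (65.548241)/(-165.487016) = 4.092681

3.6966, 4.0927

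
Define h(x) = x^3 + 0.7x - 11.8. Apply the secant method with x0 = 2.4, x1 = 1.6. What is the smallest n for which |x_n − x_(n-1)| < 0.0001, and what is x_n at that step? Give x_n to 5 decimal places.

n = 6, x_n = 2.17422

h(2.4) = 3.7040000, h(1.6) = -6.5840000
x2 = 1.6000000 − (-6.5840000)·(-0.8000000)/(-10.2880000) = 2.1119751;  |Δ| = 0.5119751
h(2.1119751) = -0.9012815
x3 = 2.1119751 − (-0.9012815)·(0.5119751)/(5.6827185) = 2.1931746;  |Δ| = 0.0811995
h(2.1931746) = 0.2844242
x4 = 2.1931746 − 0.2844242·(0.0811995)/(1.1857057) = 2.1736966;  |Δ| = 0.0194779
h(2.1736966) = -0.0077889
x5 = 2.1736966 − (-0.0077889)·(-0.0194779)/(-0.2922131) = 2.1742158;  |Δ| = 0.0005192
h(2.1742158) = -0.0000644
x6 = 2.1742158 − (-0.0000644)·(0.0005192)/(0.0077245) = 2.1742202;  |Δ| = 0.0000043
|x6 − x5| = 0.0000043 < 0.0001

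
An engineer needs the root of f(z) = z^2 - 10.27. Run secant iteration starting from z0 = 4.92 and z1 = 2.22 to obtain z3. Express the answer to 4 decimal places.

3.2496

f(4.92) = 13.936400, f(2.22) = -5.341600
z2 = 2.220000 − (-5.341600)·(2.220000 − 4.920000) / (-5.341600 − 13.936400) = 2.220000 − (14.422320)/(-19.278000) = 2.968123
f(2.968123) = -1.460244
z3 = 2.968123 − (-1.460244)·(2.968123 − 2.220000) / (-1.460244 − (-5.341600)) = 2.968123 − (-1.092443)/(3.881356) = 3.249582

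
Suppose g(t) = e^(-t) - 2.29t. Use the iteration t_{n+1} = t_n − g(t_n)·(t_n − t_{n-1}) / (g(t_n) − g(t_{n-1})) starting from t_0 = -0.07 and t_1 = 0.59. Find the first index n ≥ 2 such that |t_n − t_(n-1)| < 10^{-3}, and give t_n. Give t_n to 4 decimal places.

n = 4, t_n = 0.3178

g(-0.07) = 1.232808, g(0.59) = -0.796773
t_2 = 0.590000 − (-0.796773)·(0.660000)/(-2.029581) = 0.330897;  |Δ| = 0.259103
g(0.330897) = -0.039476
t_3 = 0.330897 − (-0.039476)·(-0.259103)/(0.757297) = 0.317391;  |Δ| = 0.013506
g(0.317391) = 0.001221
t_4 = 0.317391 − 0.001221·(-0.013506)/(0.040696) = 0.317796;  |Δ| = 0.000405
|t_4 − t_3| = 0.000405 < 10^{-3}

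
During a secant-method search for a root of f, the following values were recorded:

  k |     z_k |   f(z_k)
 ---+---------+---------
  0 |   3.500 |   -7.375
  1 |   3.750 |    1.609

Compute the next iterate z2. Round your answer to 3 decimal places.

3.705

z2 = 3.750 − 1.609·(3.750 − 3.500) / (1.609 − (-7.375))
   = 3.750 − (0.40225)/(8.98400) = 3.70523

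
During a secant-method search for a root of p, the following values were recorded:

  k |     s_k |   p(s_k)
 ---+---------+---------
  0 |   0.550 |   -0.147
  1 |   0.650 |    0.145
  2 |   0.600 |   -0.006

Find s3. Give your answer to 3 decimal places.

s3 = 0.600 − (-0.006)·(0.600 − 0.650) / (-0.006 − 0.145)
   = 0.600 − (0.00030)/(-0.15100) = 0.60199

0.602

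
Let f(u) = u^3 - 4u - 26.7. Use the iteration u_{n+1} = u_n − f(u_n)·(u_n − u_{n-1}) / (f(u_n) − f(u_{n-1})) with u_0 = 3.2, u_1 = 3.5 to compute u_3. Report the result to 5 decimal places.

3.43200

f(3.2) = -6.7320000, f(3.5) = 2.1750000
u_2 = 3.5000000 − 2.1750000·(3.5000000 − 3.2000000) / (2.1750000 − (-6.7320000)) = 3.5000000 − (0.6525000)/(8.9070000) = 3.4267430
f(3.4267430) = -0.1682104
u_3 = 3.4267430 − (-0.1682104)·(3.4267430 − 3.5000000) / (-0.1682104 − 2.1750000) = 3.4267430 − (0.0123226)/(-2.3432104) = 3.4320019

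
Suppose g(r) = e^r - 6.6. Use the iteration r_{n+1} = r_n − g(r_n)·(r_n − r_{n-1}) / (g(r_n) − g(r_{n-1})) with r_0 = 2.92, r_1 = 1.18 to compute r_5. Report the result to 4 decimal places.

g(2.92) = 11.941287, g(1.18) = -3.345626
r_2 = 1.180000 − (-3.345626)·(1.180000 − 2.920000) / (-3.345626 − 11.941287) = 1.180000 − (5.821389)/(-15.286913) = 1.560809
g(1.560809) = -1.837329
r_3 = 1.560809 − (-1.837329)·(1.560809 − 1.180000) / (-1.837329 − (-3.345626)) = 1.560809 − (-0.699671)/(1.508297) = 2.024690
g(2.024690) = 0.973763
r_4 = 2.024690 − 0.973763·(2.024690 − 1.560809) / (0.973763 − (-1.837329)) = 2.024690 − (0.451710)/(2.811092) = 1.864001
g(1.864001) = -0.150508
r_5 = 1.864001 − (-0.150508)·(1.864001 − 2.024690) / (-0.150508 − 0.973763) = 1.864001 − (0.024185)/(-1.124270) = 1.885513

1.8855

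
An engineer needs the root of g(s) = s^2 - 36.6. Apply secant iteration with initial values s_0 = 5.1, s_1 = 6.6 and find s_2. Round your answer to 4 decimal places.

6.0051

g(5.1) = -10.590000, g(6.6) = 6.960000
s_2 = 6.600000 − 6.960000·(6.600000 − 5.100000) / (6.960000 − (-10.590000)) = 6.600000 − (10.440000)/(17.550000) = 6.005128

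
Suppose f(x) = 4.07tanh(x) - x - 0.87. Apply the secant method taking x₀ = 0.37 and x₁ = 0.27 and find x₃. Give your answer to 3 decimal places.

f(0.37) = 0.20075, f(0.27) = -0.06705
x₂ = 0.27000 − (-0.06705)·(0.27000 − 0.37000) / (-0.06705 − 0.20075) = 0.27000 − (0.00670)/(-0.26779) = 0.29504
f(0.29504) = 0.00209
x₃ = 0.29504 − 0.00209·(0.29504 − 0.27000) / (0.00209 − (-0.06705)) = 0.29504 − (0.00005)/(0.06914) = 0.29428

0.294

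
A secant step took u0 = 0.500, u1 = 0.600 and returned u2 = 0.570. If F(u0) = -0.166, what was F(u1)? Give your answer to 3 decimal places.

0.071

The secant line through (0.500, -0.166) and (0.600, F(u1)) crosses zero at u2 = 0.570.
So (0.500, -0.166), (0.600, F(u1)), (0.570, 0) are collinear:
F(u1) = -0.166 · (0.600 − 0.570) / (0.500 − 0.570) = -0.166 · (0.03000)/(-0.07000) = 0.07114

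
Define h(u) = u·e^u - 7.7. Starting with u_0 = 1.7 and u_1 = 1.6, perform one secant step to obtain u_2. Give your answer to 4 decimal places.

1.5837

h(1.7) = 1.605711, h(1.6) = 0.224852
u_2 = 1.600000 − 0.224852·(1.600000 − 1.700000) / (0.224852 − 1.605711) = 1.600000 − (-0.022485)/(-1.380859) = 1.583717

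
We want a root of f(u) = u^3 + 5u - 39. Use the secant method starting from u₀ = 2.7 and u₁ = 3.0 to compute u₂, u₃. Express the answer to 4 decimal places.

2.8979, 2.9035

f(2.7) = -5.817000, f(3.0) = 3.000000
u₂ = 3.000000 − 3.000000·(3.000000 − 2.700000) / (3.000000 − (-5.817000)) = 3.000000 − (0.900000)/(8.817000) = 2.897924
f(2.897924) = -0.173706
u₃ = 2.897924 − (-0.173706)·(2.897924 − 3.000000) / (-0.173706 − 3.000000) = 2.897924 − (0.017731)/(-3.173706) = 2.903511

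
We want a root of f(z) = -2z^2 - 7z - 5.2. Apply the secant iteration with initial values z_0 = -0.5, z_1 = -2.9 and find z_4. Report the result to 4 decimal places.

-2.7578

f(-0.5) = -2.200000, f(-2.9) = -1.720000
z_2 = -2.900000 − (-1.720000)·(-2.900000 − (-0.500000)) / (-1.720000 − (-2.200000)) = -2.900000 − (4.128000)/(0.480000) = -11.500000
f(-11.500000) = -189.200000
z_3 = -11.500000 − (-189.200000)·(-11.500000 − (-2.900000)) / (-189.200000 − (-1.720000)) = -11.500000 − (1627.120000)/(-187.480000) = -2.821101
f(-2.821101) = -1.369514
z_4 = -2.821101 − (-1.369514)·(-2.821101 − (-11.500000)) / (-1.369514 − (-189.200000)) = -2.821101 − (-11.885877)/(187.830486) = -2.757821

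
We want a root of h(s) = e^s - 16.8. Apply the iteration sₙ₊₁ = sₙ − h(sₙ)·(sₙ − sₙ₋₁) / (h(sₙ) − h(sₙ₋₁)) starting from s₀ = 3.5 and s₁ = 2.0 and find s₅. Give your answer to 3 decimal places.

h(3.5) = 16.31545, h(2.0) = -9.41094
s₂ = 2.00000 − (-9.41094)·(2.00000 − 3.50000) / (-9.41094 − 16.31545) = 2.00000 − (14.11642)/(-25.72640) = 2.54871
h(2.54871) = -4.00936
s₃ = 2.54871 − (-4.00936)·(2.54871 − 2.00000) / (-4.00936 − (-9.41094)) = 2.54871 − (-2.19999)/(5.40158) = 2.95600
h(2.95600) = 2.42093
s₄ = 2.95600 − 2.42093·(2.95600 − 2.54871) / (2.42093 − (-4.00936)) = 2.95600 − (0.98601)/(6.43030) = 2.80266
h(2.80266) = -0.31153
s₅ = 2.80266 − (-0.31153)·(2.80266 − 2.95600) / (-0.31153 − 2.42093) = 2.80266 − (0.04777)/(-2.73247) = 2.82014

2.820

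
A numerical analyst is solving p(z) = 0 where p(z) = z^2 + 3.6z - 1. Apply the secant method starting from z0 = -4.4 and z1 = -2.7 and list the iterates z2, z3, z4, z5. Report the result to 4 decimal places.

p(-4.4) = 2.520000, p(-2.7) = -3.430000
z2 = -2.700000 − (-3.430000)·(-2.700000 − (-4.400000)) / (-3.430000 − 2.520000) = -2.700000 − (-5.831000)/(-5.950000) = -3.680000
p(-3.680000) = -0.705600
z3 = -3.680000 − (-0.705600)·(-3.680000 − (-2.700000)) / (-0.705600 − (-3.430000)) = -3.680000 − (0.691488)/(2.724400) = -3.933813
p(-3.933813) = 0.313158
z4 = -3.933813 − 0.313158·(-3.933813 − (-3.680000)) / (0.313158 − (-0.705600)) = -3.933813 − (-0.079483)/(1.018758) = -3.855793
p(-3.855793) = -0.013715
z5 = -3.855793 − (-0.013715)·(-3.855793 − (-3.933813)) / (-0.013715 − 0.313158) = -3.855793 − (-0.001070)/(-0.326873) = -3.859067

-3.6800, -3.9338, -3.8558, -3.8591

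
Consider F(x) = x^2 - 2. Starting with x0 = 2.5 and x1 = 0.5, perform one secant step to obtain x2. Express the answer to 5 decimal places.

1.08333

F(2.5) = 4.2500000, F(0.5) = -1.7500000
x2 = 0.5000000 − (-1.7500000)·(0.5000000 − 2.5000000) / (-1.7500000 − 4.2500000) = 0.5000000 − (3.5000000)/(-6.0000000) = 1.0833333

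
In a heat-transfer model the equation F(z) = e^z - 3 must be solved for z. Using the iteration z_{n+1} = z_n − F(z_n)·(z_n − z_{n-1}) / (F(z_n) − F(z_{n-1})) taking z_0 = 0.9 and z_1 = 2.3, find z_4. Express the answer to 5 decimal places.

F(0.9) = -0.5403969, F(2.3) = 6.9741825
z_2 = 2.3000000 − 6.9741825·(2.3000000 − 0.9000000) / (6.9741825 − (-0.5403969)) = 2.3000000 − (9.7638554)/(7.5145793) = 1.0006784
F(1.0006784) = -0.2798735
z_3 = 1.0006784 − (-0.2798735)·(1.0006784 − 2.3000000) / (-0.2798735 − 6.9741825) = 1.0006784 − (0.3636457)/(-7.2540560) = 1.0508084
F(1.0508084) = -0.1400379
z_4 = 1.0508084 − (-0.1400379)·(1.0508084 − 1.0006784) / (-0.1400379 − (-0.2798735)) = 1.0508084 − (-0.0070201)/(0.1398356) = 1.1010109

1.10101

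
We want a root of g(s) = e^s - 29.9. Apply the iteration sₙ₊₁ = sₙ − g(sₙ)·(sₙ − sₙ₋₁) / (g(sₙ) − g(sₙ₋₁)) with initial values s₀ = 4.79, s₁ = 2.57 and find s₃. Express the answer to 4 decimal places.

3.6469

g(4.79) = 90.401369, g(2.57) = -16.834176
s₂ = 2.570000 − (-16.834176)·(2.570000 − 4.790000) / (-16.834176 − 90.401369) = 2.570000 − (37.371870)/(-107.235544) = 2.918503
g(2.918503) = -11.386455
s₃ = 2.918503 − (-11.386455)·(2.918503 − 2.570000) / (-11.386455 − (-16.834176)) = 2.918503 − (-3.968210)/(5.447721) = 3.646919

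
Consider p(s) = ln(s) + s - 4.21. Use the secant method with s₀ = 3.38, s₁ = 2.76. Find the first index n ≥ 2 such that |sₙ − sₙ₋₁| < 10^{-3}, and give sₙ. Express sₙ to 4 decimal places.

n = 4, sₙ = 3.0838

p(3.38) = 0.387876, p(2.76) = -0.434769
s₂ = 2.760000 − (-0.434769)·(-0.620000)/(-0.822645) = 3.087671;  |Δ| = 0.327671
p(3.087671) = 0.005088
s₃ = 3.087671 − 0.005088·(0.327671)/(0.439858) = 3.083881;  |Δ| = 0.003790
p(3.083881) = 0.000069
s₄ = 3.083881 − 0.000069·(-0.003790)/(-0.005019) = 3.083828;  |Δ| = 0.000052
|s₄ − s₃| = 0.000052 < 10^{-3}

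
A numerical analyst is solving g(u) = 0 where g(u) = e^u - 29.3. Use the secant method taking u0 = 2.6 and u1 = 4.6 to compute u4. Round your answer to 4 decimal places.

g(2.6) = -15.836262, g(4.6) = 70.184316
u2 = 4.600000 − 70.184316·(4.600000 − 2.600000) / (70.184316 − (-15.836262)) = 4.600000 − (140.368631)/(86.020578) = 2.968197
g(2.968197) = -9.843191
u3 = 2.968197 − (-9.843191)·(2.968197 − 4.600000) / (-9.843191 − 70.184316) = 2.968197 − (16.062149)/(-80.027507) = 3.168905
g(3.168905) = -5.518573
u4 = 3.168905 − (-5.518573)·(3.168905 − 2.968197) / (-5.518573 − (-9.843191)) = 3.168905 − (-1.107621)/(4.324619) = 3.425025

3.4250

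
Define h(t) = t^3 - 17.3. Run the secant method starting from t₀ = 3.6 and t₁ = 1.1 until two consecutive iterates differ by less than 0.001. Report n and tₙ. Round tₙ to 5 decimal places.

h(3.6) = 29.3560000, h(1.1) = -15.9690000
t₂ = 1.1000000 − (-15.9690000)·(-2.5000000)/(-45.3250000) = 1.9808053;  |Δ| = 0.8808053
h(1.9808053) = -9.5281329
t₃ = 1.9808053 − (-9.5281329)·(0.8808053)/(6.4408671) = 3.2838022;  |Δ| = 1.3029969
h(3.2838022) = 18.1104113
t₄ = 3.2838022 − 18.1104113·(1.3029969)/(27.6385442) = 2.4300014;  |Δ| = 0.8538008
h(2.4300014) = -2.9510673
t₅ = 2.4300014 − (-2.9510673)·(-0.8538008)/(-21.0614786) = 2.5496333;  |Δ| = 0.1196318
h(2.5496333) = -0.7257775
t₆ = 2.5496333 − (-0.7257775)·(0.1196318)/(2.2252898) = 2.5886512;  |Δ| = 0.0390179
h(2.5886512) = 0.0468490
t₇ = 2.5886512 − 0.0468490·(0.0390179)/(0.7726265) = 2.5862853;  |Δ| = 0.0023659
h(2.5862853) = -0.0006698
t₈ = 2.5862853 − (-0.0006698)·(-0.0023659)/(-0.0475189) = 2.5863186;  |Δ| = 0.0000333
|t₈ − t₇| = 0.0000333 < 0.001

n = 8, tₙ = 2.58632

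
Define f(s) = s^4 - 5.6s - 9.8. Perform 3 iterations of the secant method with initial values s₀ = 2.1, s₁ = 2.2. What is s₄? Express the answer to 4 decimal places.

f(2.1) = -2.111900, f(2.2) = 1.305600
s₂ = 2.200000 − 1.305600·(2.200000 − 2.100000) / (1.305600 − (-2.111900)) = 2.200000 − (0.130560)/(3.417500) = 2.161797
f(2.161797) = -0.065724
s₃ = 2.161797 − (-0.065724)·(2.161797 − 2.200000) / (-0.065724 − 1.305600) = 2.161797 − (0.002511)/(-1.371324) = 2.163628
f(2.163628) = -0.001891
s₄ = 2.163628 − (-0.001891)·(2.163628 − 2.161797) / (-0.001891 − (-0.065724)) = 2.163628 − (-0.000003)/(0.063833) = 2.163682

2.1637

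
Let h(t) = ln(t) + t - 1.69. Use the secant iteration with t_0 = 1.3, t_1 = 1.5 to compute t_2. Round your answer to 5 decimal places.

h(1.3) = -0.1276357, h(1.5) = 0.2154651
t_2 = 1.5000000 − 0.2154651·(1.5000000 − 1.3000000) / (0.2154651 − (-0.1276357)) = 1.5000000 − (0.0430930)/(0.3431008) = 1.3744013

1.37440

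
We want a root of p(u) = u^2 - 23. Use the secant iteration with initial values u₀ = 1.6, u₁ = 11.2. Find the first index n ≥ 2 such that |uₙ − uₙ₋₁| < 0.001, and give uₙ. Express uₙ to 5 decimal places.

n = 7, uₙ = 4.79583

p(1.6) = -20.4400000, p(11.2) = 102.4400000
u₂ = 11.2000000 − 102.4400000·(9.6000000)/(122.8800000) = 3.1968750;  |Δ| = 8.0031250
p(3.1968750) = -12.7799902
u₃ = 3.1968750 − (-12.7799902)·(-8.0031250)/(-115.2199902) = 4.0845670;  |Δ| = 0.8876920
p(4.0845670) = -6.3163127
u₄ = 4.0845670 − (-6.3163127)·(0.8876920)/(6.4636775) = 4.9520205;  |Δ| = 0.8674536
p(4.9520205) = 1.5225072
u₅ = 4.9520205 − 1.5225072·(0.8674536)/(7.8388199) = 4.7835380;  |Δ| = 0.1684825
p(4.7835380) = -0.1177644
u₆ = 4.7835380 − (-0.1177644)·(-0.1684825)/(-1.6402716) = 4.7956343;  |Δ| = 0.0120963
p(4.7956343) = -0.0018917
u₇ = 4.7956343 − (-0.0018917)·(0.0120963)/(0.1158727) = 4.7958318;  |Δ| = 0.0001975
|u₇ − u₆| = 0.0001975 < 0.001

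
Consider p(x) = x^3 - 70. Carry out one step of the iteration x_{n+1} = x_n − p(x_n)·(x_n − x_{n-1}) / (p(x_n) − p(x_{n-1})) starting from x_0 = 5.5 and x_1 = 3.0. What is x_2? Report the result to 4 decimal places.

3.7713

p(5.5) = 96.375000, p(3.0) = -43.000000
x_2 = 3.000000 − (-43.000000)·(3.000000 − 5.500000) / (-43.000000 − 96.375000) = 3.000000 − (107.500000)/(-139.375000) = 3.771300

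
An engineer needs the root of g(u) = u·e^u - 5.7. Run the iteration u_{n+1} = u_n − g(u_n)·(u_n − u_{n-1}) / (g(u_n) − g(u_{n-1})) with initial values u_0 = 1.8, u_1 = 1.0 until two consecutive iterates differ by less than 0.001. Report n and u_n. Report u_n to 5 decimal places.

g(1.8) = 5.1893654, g(1.0) = -2.9817182
u_2 = 1.0000000 − (-2.9817182)·(-0.8000000)/(-8.1710836) = 1.2919288;  |Δ| = 0.2919288
g(1.2919288) = -0.9976373
u_3 = 1.2919288 − (-0.9976373)·(0.2919288)/(1.9840808) = 1.4387167;  |Δ| = 0.1467879
g(1.4387167) = 0.3645978
u_4 = 1.4387167 − 0.3645978·(0.1467879)/(1.3622351) = 1.3994294;  |Δ| = 0.0392873
g(1.3994294) = -0.0282713
u_5 = 1.3994294 − (-0.0282713)·(-0.0392873)/(-0.3928690) = 1.4022565;  |Δ| = 0.0028272
g(1.4022565) = -0.0007231
u_6 = 1.4022565 − (-0.0007231)·(0.0028272)/(0.0275481) = 1.4023308;  |Δ| = 0.0000742
|u_6 − u_5| = 0.0000742 < 0.001

n = 6, u_n = 1.40233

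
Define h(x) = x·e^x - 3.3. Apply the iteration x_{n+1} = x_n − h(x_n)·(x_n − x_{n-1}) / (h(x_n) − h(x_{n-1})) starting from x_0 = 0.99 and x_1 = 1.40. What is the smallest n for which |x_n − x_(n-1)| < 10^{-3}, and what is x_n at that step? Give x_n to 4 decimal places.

h(0.99) = -0.635678, h(1.40) = 2.377280
x_2 = 1.400000 − 2.377280·(0.410000)/(3.012958) = 1.076502;  |Δ| = 0.323498
h(1.076502) = -0.141114
x_3 = 1.076502 − (-0.141114)·(-0.323498)/(-2.518394) = 1.094629;  |Δ| = 0.018127
h(1.094629) = -0.029168
x_4 = 1.094629 − (-0.029168)·(0.018127)/(0.111946) = 1.099352;  |Δ| = 0.004723
h(1.099352) = 0.000496
x_5 = 1.099352 − 0.000496·(0.004723)/(0.029664) = 1.099273;  |Δ| = 0.000079
|x_5 − x_4| = 0.000079 < 10^{-3}

n = 5, x_n = 1.0993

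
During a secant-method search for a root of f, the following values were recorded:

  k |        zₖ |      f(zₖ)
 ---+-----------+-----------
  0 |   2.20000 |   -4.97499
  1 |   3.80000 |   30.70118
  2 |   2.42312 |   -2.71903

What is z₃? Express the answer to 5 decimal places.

2.53514

z₃ = 2.42312 − (-2.71903)·(2.42312 − 3.80000) / (-2.71903 − 30.70118)
   = 2.42312 − (3.7437780)/(-33.4202100) = 2.5351414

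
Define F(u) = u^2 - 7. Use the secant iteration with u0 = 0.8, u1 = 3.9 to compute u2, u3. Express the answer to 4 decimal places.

F(0.8) = -6.360000, F(3.9) = 8.210000
u2 = 3.900000 − 8.210000·(3.900000 − 0.800000) / (8.210000 − (-6.360000)) = 3.900000 − (25.451000)/(14.570000) = 2.153191
F(2.153191) = -2.363766
u3 = 2.153191 − (-2.363766)·(2.153191 − 3.900000) / (-2.363766 − 8.210000) = 2.153191 − (4.129047)/(-10.573766) = 2.543691

2.1532, 2.5437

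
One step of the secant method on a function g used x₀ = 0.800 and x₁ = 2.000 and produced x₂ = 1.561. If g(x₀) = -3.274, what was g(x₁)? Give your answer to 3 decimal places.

1.889

The secant line through (0.800, -3.274) and (2.000, g(x₁)) crosses zero at x₂ = 1.561.
So (0.800, -3.274), (2.000, g(x₁)), (1.561, 0) are collinear:
g(x₁) = -3.274 · (2.000 − 1.561) / (0.800 − 1.561) = -3.274 · (0.43900)/(-0.76100) = 1.88868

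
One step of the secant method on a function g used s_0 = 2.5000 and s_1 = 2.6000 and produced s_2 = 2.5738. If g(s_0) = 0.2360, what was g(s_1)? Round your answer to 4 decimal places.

The secant line through (2.5000, 0.2360) and (2.6000, g(s_1)) crosses zero at s_2 = 2.5738.
So (2.5000, 0.2360), (2.6000, g(s_1)), (2.5738, 0) are collinear:
g(s_1) = 0.2360 · (2.6000 − 2.5738) / (2.5000 − 2.5738) = 0.2360 · (0.026200)/(-0.073800) = -0.083783

-0.0838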